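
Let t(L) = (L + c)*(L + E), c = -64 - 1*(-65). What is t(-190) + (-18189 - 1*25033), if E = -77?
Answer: 7241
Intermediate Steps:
c = 1 (c = -64 + 65 = 1)
t(L) = (1 + L)*(-77 + L) (t(L) = (L + 1)*(L - 77) = (1 + L)*(-77 + L))
t(-190) + (-18189 - 1*25033) = (-77 + (-190)**2 - 76*(-190)) + (-18189 - 1*25033) = (-77 + 36100 + 14440) + (-18189 - 25033) = 50463 - 43222 = 7241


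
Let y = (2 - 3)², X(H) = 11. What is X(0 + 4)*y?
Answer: 11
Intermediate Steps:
y = 1 (y = (-1)² = 1)
X(0 + 4)*y = 11*1 = 11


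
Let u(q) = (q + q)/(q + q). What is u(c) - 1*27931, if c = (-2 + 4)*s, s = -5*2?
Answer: -27930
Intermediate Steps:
s = -10
c = -20 (c = (-2 + 4)*(-10) = 2*(-10) = -20)
u(q) = 1 (u(q) = (2*q)/((2*q)) = (2*q)*(1/(2*q)) = 1)
u(c) - 1*27931 = 1 - 1*27931 = 1 - 27931 = -27930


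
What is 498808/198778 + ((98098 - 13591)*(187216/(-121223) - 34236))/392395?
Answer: -34847434887566967872/4727666288759065 ≈ -7371.0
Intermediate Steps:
498808/198778 + ((98098 - 13591)*(187216/(-121223) - 34236))/392395 = 498808*(1/198778) + (84507*(187216*(-1/121223) - 34236))*(1/392395) = 249404/99389 + (84507*(-187216/121223 - 34236))*(1/392395) = 249404/99389 + (84507*(-4150377844/121223))*(1/392395) = 249404/99389 - 350735980462908/121223*1/392395 = 249404/99389 - 350735980462908/47567299085 = -34847434887566967872/4727666288759065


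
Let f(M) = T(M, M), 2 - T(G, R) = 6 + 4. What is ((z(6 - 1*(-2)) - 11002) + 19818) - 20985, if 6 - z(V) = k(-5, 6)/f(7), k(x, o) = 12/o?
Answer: -48651/4 ≈ -12163.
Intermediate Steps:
T(G, R) = -8 (T(G, R) = 2 - (6 + 4) = 2 - 1*10 = 2 - 10 = -8)
f(M) = -8
z(V) = 25/4 (z(V) = 6 - 12/6/(-8) = 6 - 12*(⅙)*(-1)/8 = 6 - 2*(-1)/8 = 6 - 1*(-¼) = 6 + ¼ = 25/4)
((z(6 - 1*(-2)) - 11002) + 19818) - 20985 = ((25/4 - 11002) + 19818) - 20985 = (-43983/4 + 19818) - 20985 = 35289/4 - 20985 = -48651/4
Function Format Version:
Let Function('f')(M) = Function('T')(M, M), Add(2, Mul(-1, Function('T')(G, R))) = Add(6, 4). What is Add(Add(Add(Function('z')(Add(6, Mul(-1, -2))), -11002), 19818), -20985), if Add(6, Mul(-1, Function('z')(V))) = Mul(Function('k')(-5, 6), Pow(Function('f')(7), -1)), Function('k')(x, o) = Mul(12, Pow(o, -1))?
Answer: Rational(-48651, 4) ≈ -12163.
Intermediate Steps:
Function('T')(G, R) = -8 (Function('T')(G, R) = Add(2, Mul(-1, Add(6, 4))) = Add(2, Mul(-1, 10)) = Add(2, -10) = -8)
Function('f')(M) = -8
Function('z')(V) = Rational(25, 4) (Function('z')(V) = Add(6, Mul(-1, Mul(Mul(12, Pow(6, -1)), Pow(-8, -1)))) = Add(6, Mul(-1, Mul(Mul(12, Rational(1, 6)), Rational(-1, 8)))) = Add(6, Mul(-1, Mul(2, Rational(-1, 8)))) = Add(6, Mul(-1, Rational(-1, 4))) = Add(6, Rational(1, 4)) = Rational(25, 4))
Add(Add(Add(Function('z')(Add(6, Mul(-1, -2))), -11002), 19818), -20985) = Add(Add(Add(Rational(25, 4), -11002), 19818), -20985) = Add(Add(Rational(-43983, 4), 19818), -20985) = Add(Rational(35289, 4), -20985) = Rational(-48651, 4)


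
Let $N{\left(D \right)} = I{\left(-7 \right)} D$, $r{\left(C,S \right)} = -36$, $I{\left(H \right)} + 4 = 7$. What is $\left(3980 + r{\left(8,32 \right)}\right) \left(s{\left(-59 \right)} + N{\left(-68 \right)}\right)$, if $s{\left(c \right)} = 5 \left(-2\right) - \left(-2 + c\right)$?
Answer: $-603432$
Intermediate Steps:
$I{\left(H \right)} = 3$ ($I{\left(H \right)} = -4 + 7 = 3$)
$s{\left(c \right)} = -8 - c$ ($s{\left(c \right)} = -10 - \left(-2 + c\right) = -8 - c$)
$N{\left(D \right)} = 3 D$
$\left(3980 + r{\left(8,32 \right)}\right) \left(s{\left(-59 \right)} + N{\left(-68 \right)}\right) = \left(3980 - 36\right) \left(\left(-8 - -59\right) + 3 \left(-68\right)\right) = 3944 \left(\left(-8 + 59\right) - 204\right) = 3944 \left(51 - 204\right) = 3944 \left(-153\right) = -603432$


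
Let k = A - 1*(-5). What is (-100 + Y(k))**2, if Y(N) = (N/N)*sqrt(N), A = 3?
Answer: 10008 - 400*sqrt(2) ≈ 9442.3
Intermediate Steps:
k = 8 (k = 3 - 1*(-5) = 3 + 5 = 8)
Y(N) = sqrt(N) (Y(N) = 1*sqrt(N) = sqrt(N))
(-100 + Y(k))**2 = (-100 + sqrt(8))**2 = (-100 + 2*sqrt(2))**2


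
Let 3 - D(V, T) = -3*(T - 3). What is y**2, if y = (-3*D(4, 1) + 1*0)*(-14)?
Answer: 15876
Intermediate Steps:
D(V, T) = -6 + 3*T (D(V, T) = 3 - (-3)*(T - 3) = 3 - (-3)*(-3 + T) = 3 - (9 - 3*T) = 3 + (-9 + 3*T) = -6 + 3*T)
y = -126 (y = (-3*(-6 + 3*1) + 1*0)*(-14) = (-3*(-6 + 3) + 0)*(-14) = (-3*(-3) + 0)*(-14) = (9 + 0)*(-14) = 9*(-14) = -126)
y**2 = (-126)**2 = 15876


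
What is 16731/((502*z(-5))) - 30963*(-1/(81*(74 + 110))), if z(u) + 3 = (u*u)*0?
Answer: -11262697/1246968 ≈ -9.0321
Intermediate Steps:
z(u) = -3 (z(u) = -3 + (u*u)*0 = -3 + u**2*0 = -3 + 0 = -3)
16731/((502*z(-5))) - 30963*(-1/(81*(74 + 110))) = 16731/((502*(-3))) - 30963*(-1/(81*(74 + 110))) = 16731/(-1506) - 30963/((-81*184)) = 16731*(-1/1506) - 30963/(-14904) = -5577/502 - 30963*(-1/14904) = -5577/502 + 10321/4968 = -11262697/1246968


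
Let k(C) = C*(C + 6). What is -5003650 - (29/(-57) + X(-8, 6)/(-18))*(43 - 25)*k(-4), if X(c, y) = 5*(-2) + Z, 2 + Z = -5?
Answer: -95068158/19 ≈ -5.0036e+6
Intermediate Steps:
Z = -7 (Z = -2 - 5 = -7)
X(c, y) = -17 (X(c, y) = 5*(-2) - 7 = -10 - 7 = -17)
k(C) = C*(6 + C)
-5003650 - (29/(-57) + X(-8, 6)/(-18))*(43 - 25)*k(-4) = -5003650 - (29/(-57) - 17/(-18))*(43 - 25)*(-4*(6 - 4)) = -5003650 - (29*(-1/57) - 17*(-1/18))*18*(-4*2) = -5003650 - (-29/57 + 17/18)*18*(-8) = -5003650 - (149/342)*18*(-8) = -5003650 - 149*(-8)/19 = -5003650 - 1*(-1192/19) = -5003650 + 1192/19 = -95068158/19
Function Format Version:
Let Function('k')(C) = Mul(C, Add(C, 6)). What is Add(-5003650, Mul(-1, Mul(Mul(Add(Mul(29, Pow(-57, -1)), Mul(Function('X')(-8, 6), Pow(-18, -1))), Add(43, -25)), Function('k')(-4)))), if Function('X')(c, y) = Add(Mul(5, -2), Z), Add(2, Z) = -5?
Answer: Rational(-95068158, 19) ≈ -5.0036e+6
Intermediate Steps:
Z = -7 (Z = Add(-2, -5) = -7)
Function('X')(c, y) = -17 (Function('X')(c, y) = Add(Mul(5, -2), -7) = Add(-10, -7) = -17)
Function('k')(C) = Mul(C, Add(6, C))
Add(-5003650, Mul(-1, Mul(Mul(Add(Mul(29, Pow(-57, -1)), Mul(Function('X')(-8, 6), Pow(-18, -1))), Add(43, -25)), Function('k')(-4)))) = Add(-5003650, Mul(-1, Mul(Mul(Add(Mul(29, Pow(-57, -1)), Mul(-17, Pow(-18, -1))), Add(43, -25)), Mul(-4, Add(6, -4))))) = Add(-5003650, Mul(-1, Mul(Mul(Add(Mul(29, Rational(-1, 57)), Mul(-17, Rational(-1, 18))), 18), Mul(-4, 2)))) = Add(-5003650, Mul(-1, Mul(Mul(Add(Rational(-29, 57), Rational(17, 18)), 18), -8))) = Add(-5003650, Mul(-1, Mul(Mul(Rational(149, 342), 18), -8))) = Add(-5003650, Mul(-1, Mul(Rational(149, 19), -8))) = Add(-5003650, Mul(-1, Rational(-1192, 19))) = Add(-5003650, Rational(1192, 19)) = Rational(-95068158, 19)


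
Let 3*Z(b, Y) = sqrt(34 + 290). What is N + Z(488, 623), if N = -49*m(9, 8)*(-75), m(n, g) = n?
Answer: 33081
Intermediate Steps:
Z(b, Y) = 6 (Z(b, Y) = sqrt(34 + 290)/3 = sqrt(324)/3 = (1/3)*18 = 6)
N = 33075 (N = -49*9*(-75) = -441*(-75) = 33075)
N + Z(488, 623) = 33075 + 6 = 33081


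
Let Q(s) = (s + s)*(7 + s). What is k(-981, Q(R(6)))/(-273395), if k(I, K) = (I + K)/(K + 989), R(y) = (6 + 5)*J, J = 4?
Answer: -3507/1497384415 ≈ -2.3421e-6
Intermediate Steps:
R(y) = 44 (R(y) = (6 + 5)*4 = 11*4 = 44)
Q(s) = 2*s*(7 + s) (Q(s) = (2*s)*(7 + s) = 2*s*(7 + s))
k(I, K) = (I + K)/(989 + K)
k(-981, Q(R(6)))/(-273395) = ((-981 + 2*44*(7 + 44))/(989 + 2*44*(7 + 44)))/(-273395) = ((-981 + 2*44*51)/(989 + 2*44*51))*(-1/273395) = ((-981 + 4488)/(989 + 4488))*(-1/273395) = (3507/5477)*(-1/273395) = -3507/1497384415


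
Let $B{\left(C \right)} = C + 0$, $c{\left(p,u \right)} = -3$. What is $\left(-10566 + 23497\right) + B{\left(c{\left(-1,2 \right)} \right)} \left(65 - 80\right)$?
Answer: $12976$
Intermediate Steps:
$B{\left(C \right)} = C$
$\left(-10566 + 23497\right) + B{\left(c{\left(-1,2 \right)} \right)} \left(65 - 80\right) = \left(-10566 + 23497\right) - 3 \left(65 - 80\right) = 12931 - -45 = 12931 + 45 = 12976$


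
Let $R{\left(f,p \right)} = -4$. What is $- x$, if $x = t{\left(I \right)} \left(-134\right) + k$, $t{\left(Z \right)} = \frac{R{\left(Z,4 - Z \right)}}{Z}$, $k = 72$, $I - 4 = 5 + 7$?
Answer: $- \frac{211}{2} \approx -105.5$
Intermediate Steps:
$I = 16$ ($I = 4 + \left(5 + 7\right) = 4 + 12 = 16$)
$t{\left(Z \right)} = - \frac{4}{Z}$
$x = \frac{211}{2}$ ($x = - \frac{4}{16} \left(-134\right) + 72 = \left(-4\right) \frac{1}{16} \left(-134\right) + 72 = \left(- \frac{1}{4}\right) \left(-134\right) + 72 = \frac{67}{2} + 72 = \frac{211}{2} \approx 105.5$)
$- x = \left(-1\right) \frac{211}{2} = - \frac{211}{2}$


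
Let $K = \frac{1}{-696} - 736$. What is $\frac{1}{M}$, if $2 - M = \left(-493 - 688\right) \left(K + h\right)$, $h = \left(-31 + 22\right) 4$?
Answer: $- \frac{696}{634565261} \approx -1.0968 \cdot 10^{-6}$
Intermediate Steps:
$K = - \frac{512257}{696}$ ($K = - \frac{1}{696} - 736 = - \frac{512257}{696} \approx -736.0$)
$h = -36$ ($h = \left(-9\right) 4 = -36$)
$M = - \frac{634565261}{696}$ ($M = 2 - \left(-493 - 688\right) \left(- \frac{512257}{696} - 36\right) = 2 - \left(-1181\right) \left(- \frac{537313}{696}\right) = 2 - \frac{634566653}{696} = - \frac{634565261}{696} \approx -9.1173 \cdot 10^{5}$)
$\frac{1}{M} = \frac{1}{- \frac{634565261}{696}} = - \frac{696}{634565261}$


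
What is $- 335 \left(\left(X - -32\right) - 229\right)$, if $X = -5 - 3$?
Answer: $68675$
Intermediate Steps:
$X = -8$
$- 335 \left(\left(X - -32\right) - 229\right) = - 335 \left(\left(-8 - -32\right) - 229\right) = - 335 \left(\left(-8 + 32\right) - 229\right) = - 335 \left(24 - 229\right) = \left(-335\right) \left(-205\right) = 68675$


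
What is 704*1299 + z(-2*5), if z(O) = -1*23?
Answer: 914473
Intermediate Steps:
z(O) = -23
704*1299 + z(-2*5) = 704*1299 - 23 = 914496 - 23 = 914473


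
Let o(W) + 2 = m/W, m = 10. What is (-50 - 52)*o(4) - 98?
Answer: -149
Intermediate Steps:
o(W) = -2 + 10/W
(-50 - 52)*o(4) - 98 = (-50 - 52)*(-2 + 10/4) - 98 = -102*(-2 + 10*(¼)) - 98 = -102*(-2 + 5/2) - 98 = -102*½ - 98 = -51 - 98 = -149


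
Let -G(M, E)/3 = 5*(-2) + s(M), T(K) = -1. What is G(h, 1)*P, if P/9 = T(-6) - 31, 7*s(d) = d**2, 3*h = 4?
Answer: -58944/7 ≈ -8420.6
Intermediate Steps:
h = 4/3 (h = (1/3)*4 = 4/3 ≈ 1.3333)
s(d) = d**2/7
G(M, E) = 30 - 3*M**2/7 (G(M, E) = -3*(5*(-2) + M**2/7) = -3*(-10 + M**2/7) = 30 - 3*M**2/7)
P = -288 (P = 9*(-1 - 31) = 9*(-32) = -288)
G(h, 1)*P = (30 - 3*(4/3)**2/7)*(-288) = (30 - 3/7*16/9)*(-288) = (30 - 16/21)*(-288) = (614/21)*(-288) = -58944/7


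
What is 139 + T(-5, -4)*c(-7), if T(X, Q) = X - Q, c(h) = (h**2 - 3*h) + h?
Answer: 76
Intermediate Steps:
c(h) = h**2 - 2*h
139 + T(-5, -4)*c(-7) = 139 + (-5 - 1*(-4))*(-7*(-2 - 7)) = 139 + (-5 + 4)*(-7*(-9)) = 139 - 1*63 = 139 - 63 = 76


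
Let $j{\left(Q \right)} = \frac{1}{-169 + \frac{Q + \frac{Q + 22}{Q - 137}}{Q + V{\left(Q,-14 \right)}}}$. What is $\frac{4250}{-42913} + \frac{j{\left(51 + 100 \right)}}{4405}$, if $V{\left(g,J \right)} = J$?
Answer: $- \frac{6025610225884}{60840818724075} \approx -0.099039$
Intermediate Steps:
$j{\left(Q \right)} = \frac{1}{-169 + \frac{Q + \frac{22 + Q}{-137 + Q}}{-14 + Q}}$ ($j{\left(Q \right)} = \frac{1}{-169 + \frac{Q + \frac{Q + 22}{Q - 137}}{Q - 14}} = \frac{1}{-169 + \frac{Q + \frac{22 + Q}{-137 + Q}}{-14 + Q}}$)
$\frac{4250}{-42913} + \frac{j{\left(51 + 100 \right)}}{4405} = \frac{4250}{-42913} + \frac{\frac{1}{3} \frac{1}{108040 - 8461 \left(51 + 100\right) + 56 \left(51 + 100\right)^{2}} \left(-1918 - \left(51 + 100\right)^{2} + 151 \left(51 + 100\right)\right)}{4405} = 4250 \left(- \frac{1}{42913}\right) + \frac{-1918 - 151^{2} + 151 \cdot 151}{3 \left(108040 - 1277611 + 56 \cdot 151^{2}\right)} \frac{1}{4405} = - \frac{4250}{42913} + \frac{-1918 - 22801 + 22801}{3 \left(108040 - 1277611 + 56 \cdot 22801\right)} \frac{1}{4405} = - \frac{4250}{42913} + \frac{-1918 - 22801 + 22801}{3 \left(108040 - 1277611 + 1276856\right)} \frac{1}{4405} = - \frac{4250}{42913} + \frac{1}{3} \cdot \frac{1}{107285} \left(-1918\right) \frac{1}{4405} = - \frac{4250}{42913} - \frac{1918}{1417771275} = - \frac{6025610225884}{60840818724075}$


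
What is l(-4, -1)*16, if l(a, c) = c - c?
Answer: 0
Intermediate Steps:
l(a, c) = 0
l(-4, -1)*16 = 0*16 = 0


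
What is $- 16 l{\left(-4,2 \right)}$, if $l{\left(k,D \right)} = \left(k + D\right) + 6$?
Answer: $-64$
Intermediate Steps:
$l{\left(k,D \right)} = 6 + D + k$ ($l{\left(k,D \right)} = \left(D + k\right) + 6 = 6 + D + k$)
$- 16 l{\left(-4,2 \right)} = - 16 \left(6 + 2 - 4\right) = \left(-16\right) 4 = -64$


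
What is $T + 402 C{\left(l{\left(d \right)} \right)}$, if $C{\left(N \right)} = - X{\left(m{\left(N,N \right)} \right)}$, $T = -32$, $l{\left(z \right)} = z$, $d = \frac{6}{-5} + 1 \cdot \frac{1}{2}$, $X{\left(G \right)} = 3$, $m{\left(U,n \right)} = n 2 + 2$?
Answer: $-1238$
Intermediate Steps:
$m{\left(U,n \right)} = 2 + 2 n$ ($m{\left(U,n \right)} = 2 n + 2 = 2 + 2 n$)
$d = - \frac{7}{10}$ ($d = 6 \left(- \frac{1}{5}\right) + 1 \cdot \frac{1}{2} = - \frac{6}{5} + \frac{1}{2} = - \frac{7}{10} \approx -0.7$)
$C{\left(N \right)} = -3$ ($C{\left(N \right)} = \left(-1\right) 3 = -3$)
$T + 402 C{\left(l{\left(d \right)} \right)} = -32 + 402 \left(-3\right) = -32 - 1206 = -1238$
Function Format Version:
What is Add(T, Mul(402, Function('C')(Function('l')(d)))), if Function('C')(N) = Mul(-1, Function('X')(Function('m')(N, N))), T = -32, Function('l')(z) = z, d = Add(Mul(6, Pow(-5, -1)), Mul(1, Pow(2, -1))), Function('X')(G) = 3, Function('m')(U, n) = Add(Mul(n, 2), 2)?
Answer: -1238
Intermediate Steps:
Function('m')(U, n) = Add(2, Mul(2, n)) (Function('m')(U, n) = Add(Mul(2, n), 2) = Add(2, Mul(2, n)))
d = Rational(-7, 10) (d = Add(Mul(6, Rational(-1, 5)), Mul(1, Rational(1, 2))) = Add(Rational(-6, 5), Rational(1, 2)) = Rational(-7, 10) ≈ -0.70000)
Function('C')(N) = -3 (Function('C')(N) = Mul(-1, 3) = -3)
Add(T, Mul(402, Function('C')(Function('l')(d)))) = Add(-32, Mul(402, -3)) = Add(-32, -1206) = -1238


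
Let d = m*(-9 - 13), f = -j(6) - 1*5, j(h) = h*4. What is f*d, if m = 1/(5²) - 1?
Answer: -15312/25 ≈ -612.48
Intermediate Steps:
j(h) = 4*h
m = -24/25 (m = 1/25 - 1 = -24/25 ≈ -0.96000)
f = -29 (f = -4*6 - 1*5 = -1*24 - 5 = -24 - 5 = -29)
d = 528/25 (d = -24*(-9 - 13)/25 = -24/25*(-22) = 528/25 ≈ 21.120)
f*d = -29*528/25 = -15312/25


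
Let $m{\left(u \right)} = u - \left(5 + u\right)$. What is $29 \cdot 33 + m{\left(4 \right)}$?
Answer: $952$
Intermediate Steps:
$m{\left(u \right)} = -5$
$29 \cdot 33 + m{\left(4 \right)} = 29 \cdot 33 - 5 = 957 - 5 = 952$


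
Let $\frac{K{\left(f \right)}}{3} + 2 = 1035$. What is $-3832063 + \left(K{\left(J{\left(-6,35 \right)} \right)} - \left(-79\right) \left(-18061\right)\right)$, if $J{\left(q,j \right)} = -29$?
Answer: $-5255783$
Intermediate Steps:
$K{\left(f \right)} = 3099$ ($K{\left(f \right)} = -6 + 3 \cdot 1035 = -6 + 3105 = 3099$)
$-3832063 + \left(K{\left(J{\left(-6,35 \right)} \right)} - \left(-79\right) \left(-18061\right)\right) = -3832063 + \left(3099 - \left(-79\right) \left(-18061\right)\right) = -3832063 + \left(3099 - 1426819\right) = -3832063 - 1423720 = -5255783$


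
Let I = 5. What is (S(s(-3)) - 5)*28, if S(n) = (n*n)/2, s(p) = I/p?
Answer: -910/9 ≈ -101.11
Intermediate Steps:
s(p) = 5/p
S(n) = n²/2 (S(n) = n²*(½) = n²/2)
(S(s(-3)) - 5)*28 = ((5/(-3))²/2 - 5)*28 = ((5*(-⅓))²/2 - 5)*28 = ((-5/3)²/2 - 5)*28 = ((½)*(25/9) - 5)*28 = (25/18 - 5)*28 = -65/18*28 = -910/9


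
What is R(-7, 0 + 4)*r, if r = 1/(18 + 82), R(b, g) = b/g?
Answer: -7/400 ≈ -0.017500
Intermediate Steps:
r = 1/100 ≈ 0.010000
R(-7, 0 + 4)*r = -7/(0 + 4)*(1/100) = -7/4*(1/100) = -7*1/4*(1/100) = -7/4*1/100 = -7/400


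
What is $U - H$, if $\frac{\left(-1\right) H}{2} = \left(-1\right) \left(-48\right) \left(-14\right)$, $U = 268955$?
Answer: $267611$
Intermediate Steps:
$H = 1344$ ($H = - 2 \left(-1\right) \left(-48\right) \left(-14\right) = - 2 \cdot 48 \left(-14\right) = \left(-2\right) \left(-672\right) = 1344$)
$U - H = 268955 - 1344 = 267611$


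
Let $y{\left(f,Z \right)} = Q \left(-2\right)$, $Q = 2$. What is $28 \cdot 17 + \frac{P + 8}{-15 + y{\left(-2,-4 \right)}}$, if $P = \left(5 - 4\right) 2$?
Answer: $\frac{9034}{19} \approx 475.47$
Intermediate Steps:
$P = 2$ ($P = 1 \cdot 2 = 2$)
$y{\left(f,Z \right)} = -4$ ($y{\left(f,Z \right)} = 2 \left(-2\right) = -4$)
$28 \cdot 17 + \frac{P + 8}{-15 + y{\left(-2,-4 \right)}} = 28 \cdot 17 + \frac{2 + 8}{-15 - 4} = 476 + \frac{10}{-19} = 476 + 10 \left(- \frac{1}{19}\right) = 476 - \frac{10}{19} = \frac{9034}{19}$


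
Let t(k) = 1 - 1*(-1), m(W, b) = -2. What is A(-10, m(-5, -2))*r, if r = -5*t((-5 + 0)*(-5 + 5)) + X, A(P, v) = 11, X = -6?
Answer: -176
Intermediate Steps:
t(k) = 2 (t(k) = 1 + 1 = 2)
r = -16 (r = -5*2 - 6 = -10 - 6 = -16)
A(-10, m(-5, -2))*r = 11*(-16) = -176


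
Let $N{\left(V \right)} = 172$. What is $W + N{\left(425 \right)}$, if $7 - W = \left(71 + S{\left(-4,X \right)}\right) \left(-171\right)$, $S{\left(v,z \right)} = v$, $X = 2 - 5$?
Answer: $11636$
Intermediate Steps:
$X = -3$
$W = 11464$ ($W = 7 - \left(71 - 4\right) \left(-171\right) = 7 - 67 \left(-171\right) = 7 - -11457 = 7 + 11457 = 11464$)
$W + N{\left(425 \right)} = 11464 + 172 = 11636$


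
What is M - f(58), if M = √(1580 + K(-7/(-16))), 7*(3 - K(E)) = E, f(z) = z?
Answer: -58 + √25327/4 ≈ -18.214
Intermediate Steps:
K(E) = 3 - E/7
M = √25327/4 (M = √(1580 + (3 - (-1)/(-16))) = √(1580 + (3 - (-1)*(-1)/16)) = √(1580 + (3 - ⅐*7/16)) = √(1580 + (3 - 1/16)) = √(1580 + 47/16) = √(25327/16) = √25327/4 ≈ 39.786)
M - f(58) = √25327/4 - 1*58 = √25327/4 - 58 = -58 + √25327/4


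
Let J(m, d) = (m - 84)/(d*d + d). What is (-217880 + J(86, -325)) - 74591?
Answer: -15398598149/52650 ≈ -2.9247e+5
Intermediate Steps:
J(m, d) = (-84 + m)/(d + d²) (J(m, d) = (-84 + m)/(d² + d) = (-84 + m)/(d + d²))
(-217880 + J(86, -325)) - 74591 = (-217880 + (-84 + 86)/((-325)*(1 - 325))) - 74591 = (-217880 - 1/325*2/(-324)) - 74591 = (-217880 - 1/325*(-1/324)*2) - 74591 = (-217880 + 1/52650) - 74591 = -11471381999/52650 - 74591 = -15398598149/52650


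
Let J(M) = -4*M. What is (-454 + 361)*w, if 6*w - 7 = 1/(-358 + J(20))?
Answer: -95015/876 ≈ -108.46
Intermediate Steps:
w = 3065/2628 (w = 7/6 + 1/(6*(-358 - 4*20)) = 7/6 + 1/(6*(-358 - 80)) = 7/6 + (1/6)/(-438) = 7/6 + (1/6)*(-1/438) = 7/6 - 1/2628 = 3065/2628 ≈ 1.1663)
(-454 + 361)*w = (-454 + 361)*(3065/2628) = -93*3065/2628 = -95015/876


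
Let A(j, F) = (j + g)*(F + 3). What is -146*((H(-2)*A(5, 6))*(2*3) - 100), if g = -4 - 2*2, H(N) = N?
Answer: -32704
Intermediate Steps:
g = -8 (g = -4 - 4 = -8)
A(j, F) = (-8 + j)*(3 + F) (A(j, F) = (j - 8)*(F + 3) = (-8 + j)*(3 + F))
-146*((H(-2)*A(5, 6))*(2*3) - 100) = -146*((-2*(-24 - 8*6 + 3*5 + 6*5))*(2*3) - 100) = -146*(-2*(-24 - 48 + 15 + 30)*6 - 100) = -146*(-2*(-27)*6 - 100) = -146*(54*6 - 100) = -146*(324 - 100) = -146*224 = -32704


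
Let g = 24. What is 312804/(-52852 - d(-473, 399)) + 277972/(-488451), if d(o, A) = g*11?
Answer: -41888546839/6486140829 ≈ -6.4582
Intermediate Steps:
d(o, A) = 264 (d(o, A) = 24*11 = 264)
312804/(-52852 - d(-473, 399)) + 277972/(-488451) = 312804/(-52852 - 1*264) + 277972/(-488451) = 312804/(-52852 - 264) + 277972*(-1/488451) = 312804/(-53116) - 277972/488451 = 312804*(-1/53116) - 277972/488451 = -78201/13279 - 277972/488451 = -41888546839/6486140829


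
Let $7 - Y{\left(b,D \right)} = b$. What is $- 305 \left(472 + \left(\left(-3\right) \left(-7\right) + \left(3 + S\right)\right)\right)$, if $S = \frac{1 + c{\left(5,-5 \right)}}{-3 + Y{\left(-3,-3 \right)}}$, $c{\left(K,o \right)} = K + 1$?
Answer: $-151585$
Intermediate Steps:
$Y{\left(b,D \right)} = 7 - b$
$c{\left(K,o \right)} = 1 + K$
$S = 1$ ($S = \frac{1 + \left(1 + 5\right)}{-3 + \left(7 - -3\right)} = \frac{1 + 6}{-3 + \left(7 + 3\right)} = \frac{7}{-3 + 10} = \frac{7}{7} = 7 \cdot \frac{1}{7} = 1$)
$- 305 \left(472 + \left(\left(-3\right) \left(-7\right) + \left(3 + S\right)\right)\right) = - 305 \left(472 + \left(\left(-3\right) \left(-7\right) + \left(3 + 1\right)\right)\right) = - 305 \left(472 + \left(21 + 4\right)\right) = - 305 \left(472 + 25\right) = \left(-305\right) 497 = -151585$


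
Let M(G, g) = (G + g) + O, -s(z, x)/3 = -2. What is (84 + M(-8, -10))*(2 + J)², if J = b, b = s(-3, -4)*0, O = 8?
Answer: 296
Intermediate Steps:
s(z, x) = 6 (s(z, x) = -3*(-2) = 6)
M(G, g) = 8 + G + g (M(G, g) = (G + g) + 8 = 8 + G + g)
b = 0 (b = 6*0 = 0)
J = 0
(84 + M(-8, -10))*(2 + J)² = (84 + (8 - 8 - 10))*(2 + 0)² = (84 - 10)*2² = 74*4 = 296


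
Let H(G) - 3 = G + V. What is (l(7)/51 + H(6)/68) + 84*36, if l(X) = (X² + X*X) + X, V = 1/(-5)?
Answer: 257226/85 ≈ 3026.2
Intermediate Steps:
V = -⅕ ≈ -0.20000
l(X) = X + 2*X² (l(X) = (X² + X²) + X = 2*X² + X = X + 2*X²)
H(G) = 14/5 + G (H(G) = 3 + (G - ⅕) = 3 + (-⅕ + G) = 14/5 + G)
(l(7)/51 + H(6)/68) + 84*36 = ((7*(1 + 2*7))/51 + (14/5 + 6)/68) + 84*36 = ((7*(1 + 14))*(1/51) + (44/5)*(1/68)) + 3024 = ((7*15)*(1/51) + 11/85) + 3024 = (105*(1/51) + 11/85) + 3024 = (35/17 + 11/85) + 3024 = 186/85 + 3024 = 257226/85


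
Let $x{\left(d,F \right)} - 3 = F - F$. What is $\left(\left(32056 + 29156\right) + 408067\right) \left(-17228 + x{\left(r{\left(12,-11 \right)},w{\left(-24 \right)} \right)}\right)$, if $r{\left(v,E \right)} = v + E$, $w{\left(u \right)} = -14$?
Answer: $-8083330775$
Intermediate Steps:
$r{\left(v,E \right)} = E + v$
$x{\left(d,F \right)} = 3$ ($x{\left(d,F \right)} = 3 + \left(F - F\right) = 3 + 0 = 3$)
$\left(\left(32056 + 29156\right) + 408067\right) \left(-17228 + x{\left(r{\left(12,-11 \right)},w{\left(-24 \right)} \right)}\right) = \left(\left(32056 + 29156\right) + 408067\right) \left(-17228 + 3\right) = \left(61212 + 408067\right) \left(-17225\right) = 469279 \left(-17225\right) = -8083330775$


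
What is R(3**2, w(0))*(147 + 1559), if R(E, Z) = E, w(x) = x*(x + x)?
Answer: 15354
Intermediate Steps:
w(x) = 2*x**2 (w(x) = x*(2*x) = 2*x**2)
R(3**2, w(0))*(147 + 1559) = 3**2*(147 + 1559) = 9*1706 = 15354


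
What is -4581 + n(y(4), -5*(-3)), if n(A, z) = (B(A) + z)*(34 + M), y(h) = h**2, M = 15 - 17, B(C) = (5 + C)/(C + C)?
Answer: -4080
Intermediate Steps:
B(C) = (5 + C)/(2*C) (B(C) = (5 + C)/((2*C)) = (5 + C)*(1/(2*C)) = (5 + C)/(2*C))
M = -2
n(A, z) = 32*z + 16*(5 + A)/A (n(A, z) = ((5 + A)/(2*A) + z)*(34 - 2) = (z + (5 + A)/(2*A))*32 = 32*z + 16*(5 + A)/A)
-4581 + n(y(4), -5*(-3)) = -4581 + (16 + 32*(-5*(-3)) + 80/(4**2)) = -4581 + (16 + 32*15 + 80/16) = -4581 + (16 + 480 + 80*(1/16)) = -4581 + (16 + 480 + 5) = -4581 + 501 = -4080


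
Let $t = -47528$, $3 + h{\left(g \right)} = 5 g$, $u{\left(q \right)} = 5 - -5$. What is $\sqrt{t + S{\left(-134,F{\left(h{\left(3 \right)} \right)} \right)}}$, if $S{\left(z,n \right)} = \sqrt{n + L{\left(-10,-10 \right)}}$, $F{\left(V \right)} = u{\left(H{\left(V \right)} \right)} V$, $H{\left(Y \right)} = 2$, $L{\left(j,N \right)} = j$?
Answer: $\sqrt{-47528 + \sqrt{110}} \approx 217.99 i$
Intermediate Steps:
$u{\left(q \right)} = 10$ ($u{\left(q \right)} = 5 + 5 = 10$)
$h{\left(g \right)} = -3 + 5 g$
$F{\left(V \right)} = 10 V$
$S{\left(z,n \right)} = \sqrt{-10 + n}$ ($S{\left(z,n \right)} = \sqrt{n - 10} = \sqrt{-10 + n}$)
$\sqrt{t + S{\left(-134,F{\left(h{\left(3 \right)} \right)} \right)}} = \sqrt{-47528 + \sqrt{-10 + 10 \left(-3 + 5 \cdot 3\right)}} = \sqrt{-47528 + \sqrt{-10 + 10 \left(-3 + 15\right)}} = \sqrt{-47528 + \sqrt{-10 + 10 \cdot 12}} = \sqrt{-47528 + \sqrt{-10 + 120}} = \sqrt{-47528 + \sqrt{110}}$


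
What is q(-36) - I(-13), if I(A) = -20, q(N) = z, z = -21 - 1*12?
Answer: -13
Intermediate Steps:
z = -33 (z = -21 - 12 = -33)
q(N) = -33
q(-36) - I(-13) = -33 - 1*(-20) = -33 + 20 = -13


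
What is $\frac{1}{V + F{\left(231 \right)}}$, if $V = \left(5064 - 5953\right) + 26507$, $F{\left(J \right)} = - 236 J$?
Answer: $- \frac{1}{28898} \approx -3.4604 \cdot 10^{-5}$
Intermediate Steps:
$V = 25618$ ($V = -889 + 26507 = 25618$)
$\frac{1}{V + F{\left(231 \right)}} = \frac{1}{25618 - 54516} = \frac{1}{-28898} = - \frac{1}{28898}$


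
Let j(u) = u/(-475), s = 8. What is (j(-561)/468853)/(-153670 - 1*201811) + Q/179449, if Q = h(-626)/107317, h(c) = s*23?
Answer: 189039073143031/19800016084677235688575 ≈ 9.5474e-9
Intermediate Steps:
h(c) = 184 (h(c) = 8*23 = 184)
j(u) = -u/475 (j(u) = u*(-1/475) = -u/475)
Q = 184/107317 ≈ 0.0017145
(j(-561)/468853)/(-153670 - 1*201811) + Q/179449 = (-1/475*(-561)/468853)/(-153670 - 1*201811) + (184/107317)/179449 = ((561/475)*(1/468853))/(-153670 - 201811) + (184/107317)*(1/179449) = (51/20245925)/(-355481) + 184/19257928333 = (51/20245925)*(-1/355481) + 184/19257928333 = -51/7197041664925 + 184/19257928333 = 189039073143031/19800016084677235688575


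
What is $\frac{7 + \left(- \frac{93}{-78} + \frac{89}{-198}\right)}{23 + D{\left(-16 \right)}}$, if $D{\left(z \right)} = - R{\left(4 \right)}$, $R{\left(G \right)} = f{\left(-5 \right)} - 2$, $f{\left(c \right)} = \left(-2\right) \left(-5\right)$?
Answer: $\frac{1993}{3861} \approx 0.51619$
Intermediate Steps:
$f{\left(c \right)} = 10$
$R{\left(G \right)} = 8$ ($R{\left(G \right)} = 10 - 2 = 8$)
$D{\left(z \right)} = -8$ ($D{\left(z \right)} = \left(-1\right) 8 = -8$)
$\frac{7 + \left(- \frac{93}{-78} + \frac{89}{-198}\right)}{23 + D{\left(-16 \right)}} = \frac{7 + \left(- \frac{93}{-78} + \frac{89}{-198}\right)}{23 - 8} = \frac{7 + \left(\left(-93\right) \left(- \frac{1}{78}\right) + 89 \left(- \frac{1}{198}\right)\right)}{15} = \left(7 + \left(\frac{31}{26} - \frac{89}{198}\right)\right) \frac{1}{15} = \left(7 + \frac{956}{1287}\right) \frac{1}{15} = \frac{9965}{1287} \cdot \frac{1}{15} = \frac{1993}{3861}$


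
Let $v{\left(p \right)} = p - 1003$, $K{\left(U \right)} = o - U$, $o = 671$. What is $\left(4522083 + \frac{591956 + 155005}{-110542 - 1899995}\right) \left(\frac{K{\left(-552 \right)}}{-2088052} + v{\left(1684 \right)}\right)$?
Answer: $\frac{2154702727562261380715}{699684300654} \approx 3.0795 \cdot 10^{9}$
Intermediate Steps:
$K{\left(U \right)} = 671 - U$
$v{\left(p \right)} = -1003 + p$
$\left(4522083 + \frac{591956 + 155005}{-110542 - 1899995}\right) \left(\frac{K{\left(-552 \right)}}{-2088052} + v{\left(1684 \right)}\right) = \left(4522083 + \frac{591956 + 155005}{-110542 - 1899995}\right) \left(\frac{671 - -552}{-2088052} + \left(-1003 + 1684\right)\right) = \left(4522083 + \frac{746961}{-2010537}\right) \left(\left(671 + 552\right) \left(- \frac{1}{2088052}\right) + 681\right) = \left(4522083 + 746961 \left(- \frac{1}{2010537}\right)\right) \left(1223 \left(- \frac{1}{2088052}\right) + 681\right) = \left(4522083 - \frac{248987}{670179}\right) \left(- \frac{1223}{2088052} + 681\right) = \frac{3030604813870}{670179} \cdot \frac{1421962189}{2088052} = \frac{2154702727562261380715}{699684300654}$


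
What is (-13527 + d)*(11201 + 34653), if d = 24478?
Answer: 502147154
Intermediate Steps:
(-13527 + d)*(11201 + 34653) = (-13527 + 24478)*(11201 + 34653) = 10951*45854 = 502147154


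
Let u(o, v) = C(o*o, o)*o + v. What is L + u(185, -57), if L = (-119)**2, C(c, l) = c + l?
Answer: 6379954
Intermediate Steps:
L = 14161
u(o, v) = v + o*(o + o**2) (u(o, v) = (o*o + o)*o + v = (o**2 + o)*o + v = (o + o**2)*o + v = o*(o + o**2) + v = v + o*(o + o**2))
L + u(185, -57) = 14161 + (-57 + 185**2*(1 + 185)) = 14161 + (-57 + 34225*186) = 14161 + (-57 + 6365850) = 14161 + 6365793 = 6379954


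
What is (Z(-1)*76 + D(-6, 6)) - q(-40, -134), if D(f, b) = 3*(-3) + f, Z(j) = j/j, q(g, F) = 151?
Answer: -90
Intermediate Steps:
Z(j) = 1
D(f, b) = -9 + f
(Z(-1)*76 + D(-6, 6)) - q(-40, -134) = (1*76 + (-9 - 6)) - 1*151 = (76 - 15) - 151 = 61 - 151 = -90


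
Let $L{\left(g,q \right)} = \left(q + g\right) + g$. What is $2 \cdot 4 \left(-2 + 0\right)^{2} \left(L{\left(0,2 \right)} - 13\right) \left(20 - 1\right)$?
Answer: $-6688$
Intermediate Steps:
$L{\left(g,q \right)} = q + 2 g$ ($L{\left(g,q \right)} = \left(g + q\right) + g = q + 2 g$)
$2 \cdot 4 \left(-2 + 0\right)^{2} \left(L{\left(0,2 \right)} - 13\right) \left(20 - 1\right) = 2 \cdot 4 \left(-2 + 0\right)^{2} \left(\left(2 + 2 \cdot 0\right) - 13\right) \left(20 - 1\right) = 8 \left(-2\right)^{2} \left(\left(2 + 0\right) - 13\right) 19 = 8 \cdot 4 \left(2 - 13\right) 19 = 32 \left(\left(-11\right) 19\right) = 32 \left(-209\right) = -6688$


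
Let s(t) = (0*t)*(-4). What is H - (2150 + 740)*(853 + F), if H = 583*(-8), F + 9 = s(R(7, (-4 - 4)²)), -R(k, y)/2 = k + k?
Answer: -2443824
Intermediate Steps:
R(k, y) = -4*k (R(k, y) = -2*(k + k) = -4*k)
s(t) = 0 (s(t) = 0*(-4) = 0)
F = -9 (F = -9 + 0 = -9)
H = -4664
H - (2150 + 740)*(853 + F) = -4664 - (2150 + 740)*(853 - 9) = -4664 - 2890*844 = -4664 - 1*2439160 = -4664 - 2439160 = -2443824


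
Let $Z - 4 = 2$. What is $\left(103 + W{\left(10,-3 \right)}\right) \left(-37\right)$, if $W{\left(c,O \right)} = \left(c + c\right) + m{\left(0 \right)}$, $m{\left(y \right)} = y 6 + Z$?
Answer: $-4773$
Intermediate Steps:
$Z = 6$ ($Z = 4 + 2 = 6$)
$m{\left(y \right)} = 6 + 6 y$ ($m{\left(y \right)} = y 6 + 6 = 6 y + 6 = 6 + 6 y$)
$W{\left(c,O \right)} = 6 + 2 c$ ($W{\left(c,O \right)} = \left(c + c\right) + \left(6 + 6 \cdot 0\right) = 2 c + \left(6 + 0\right) = 2 c + 6 = 6 + 2 c$)
$\left(103 + W{\left(10,-3 \right)}\right) \left(-37\right) = \left(103 + \left(6 + 2 \cdot 10\right)\right) \left(-37\right) = \left(103 + \left(6 + 20\right)\right) \left(-37\right) = \left(103 + 26\right) \left(-37\right) = 129 \left(-37\right) = -4773$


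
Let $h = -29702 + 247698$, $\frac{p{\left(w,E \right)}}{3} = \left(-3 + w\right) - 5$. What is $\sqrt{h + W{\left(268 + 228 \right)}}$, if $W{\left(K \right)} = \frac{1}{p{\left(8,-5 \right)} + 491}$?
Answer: $\frac{3 \sqrt{5839410463}}{491} \approx 466.9$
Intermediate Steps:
$p{\left(w,E \right)} = -24 + 3 w$ ($p{\left(w,E \right)} = 3 \left(\left(-3 + w\right) - 5\right) = 3 \left(-8 + w\right) = -24 + 3 w$)
$h = 217996$
$W{\left(K \right)} = \frac{1}{491}$ ($W{\left(K \right)} = \frac{1}{\left(-24 + 3 \cdot 8\right) + 491} = \frac{1}{\left(-24 + 24\right) + 491} = \frac{1}{0 + 491} = \frac{1}{491}$)
$\sqrt{h + W{\left(268 + 228 \right)}} = \sqrt{217996 + \frac{1}{491}} = \sqrt{\frac{107036037}{491}} = \frac{3 \sqrt{5839410463}}{491}$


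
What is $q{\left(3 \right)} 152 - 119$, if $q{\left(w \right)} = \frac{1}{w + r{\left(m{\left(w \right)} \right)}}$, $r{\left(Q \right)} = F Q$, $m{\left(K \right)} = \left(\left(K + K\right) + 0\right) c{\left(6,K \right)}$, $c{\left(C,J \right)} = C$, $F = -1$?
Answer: $- \frac{4079}{33} \approx -123.61$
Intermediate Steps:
$m{\left(K \right)} = 12 K$ ($m{\left(K \right)} = \left(\left(K + K\right) + 0\right) 6 = \left(2 K + 0\right) 6 = 2 K 6 = 12 K$)
$r{\left(Q \right)} = - Q$
$q{\left(w \right)} = - \frac{1}{11 w}$ ($q{\left(w \right)} = \frac{1}{w - 12 w} = \frac{1}{\left(-11\right) w} = - \frac{1}{11 w}$)
$q{\left(3 \right)} 152 - 119 = - \frac{1}{11 \cdot 3} \cdot 152 - 119 = \left(- \frac{1}{11}\right) \frac{1}{3} \cdot 152 - 119 = \left(- \frac{1}{33}\right) 152 - 119 = - \frac{152}{33} - 119 = - \frac{4079}{33}$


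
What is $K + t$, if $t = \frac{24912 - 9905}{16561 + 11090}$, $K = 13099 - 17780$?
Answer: $- \frac{129419324}{27651} \approx -4680.5$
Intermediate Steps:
$K = -4681$
$t = \frac{15007}{27651} \approx 0.54273$
$K + t = -4681 + \frac{15007}{27651} = - \frac{129419324}{27651}$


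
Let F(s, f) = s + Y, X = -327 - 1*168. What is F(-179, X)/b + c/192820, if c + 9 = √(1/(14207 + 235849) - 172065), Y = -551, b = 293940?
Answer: -7170203/2833875540 + I*√298857801648494/8035966320 ≈ -0.0025302 + 0.0021513*I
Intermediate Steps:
X = -495 (X = -327 - 168 = -495)
F(s, f) = -551 + s (F(s, f) = s - 551 = -551 + s)
c = -9 + I*√298857801648494/41676 (c = -9 + √(1/(14207 + 235849) - 172065) = -9 + √(1/250056 - 172065) = -9 + √(-43025885639/250056) = -9 + I*√298857801648494/41676 ≈ -9.0 + 414.81*I)
F(-179, X)/b + c/192820 = (-551 - 179)/293940 + (-9 + I*√298857801648494/41676)/192820 = -730*1/293940 + (-9 + I*√298857801648494/41676)*(1/192820) = -73/29394 + (-9/192820 + I*√298857801648494/8035966320) = -7170203/2833875540 + I*√298857801648494/8035966320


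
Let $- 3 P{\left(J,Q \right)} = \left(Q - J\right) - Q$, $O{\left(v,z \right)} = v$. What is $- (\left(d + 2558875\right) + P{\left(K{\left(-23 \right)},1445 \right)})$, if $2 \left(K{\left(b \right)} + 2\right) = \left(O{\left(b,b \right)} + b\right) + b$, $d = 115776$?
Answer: $- \frac{16047833}{6} \approx -2.6746 \cdot 10^{6}$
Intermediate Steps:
$K{\left(b \right)} = -2 + \frac{3 b}{2}$ ($K{\left(b \right)} = -2 + \frac{\left(b + b\right) + b}{2} = -2 + \frac{2 b + b}{2} = -2 + \frac{3 b}{2}$)
$P{\left(J,Q \right)} = \frac{J}{3}$ ($P{\left(J,Q \right)} = - \frac{\left(Q - J\right) - Q}{3} = - \frac{\left(-1\right) J}{3} = \frac{J}{3}$)
$- (\left(d + 2558875\right) + P{\left(K{\left(-23 \right)},1445 \right)}) = - (\left(115776 + 2558875\right) + \frac{-2 + \frac{3}{2} \left(-23\right)}{3}) = - (2674651 + \frac{-2 - \frac{69}{2}}{3}) = - (2674651 + \frac{1}{3} \left(- \frac{73}{2}\right)) = - (2674651 - \frac{73}{6}) = \left(-1\right) \frac{16047833}{6} = - \frac{16047833}{6}$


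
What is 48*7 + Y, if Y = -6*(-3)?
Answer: 354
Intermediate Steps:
Y = 18
48*7 + Y = 48*7 + 18 = 336 + 18 = 354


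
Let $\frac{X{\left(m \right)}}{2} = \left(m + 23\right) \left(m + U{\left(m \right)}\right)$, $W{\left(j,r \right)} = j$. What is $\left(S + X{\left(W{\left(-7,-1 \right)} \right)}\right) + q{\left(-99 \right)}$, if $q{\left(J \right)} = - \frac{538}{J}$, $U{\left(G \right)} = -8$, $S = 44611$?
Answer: $\frac{4369507}{99} \approx 44136.0$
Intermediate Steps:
$X{\left(m \right)} = 2 \left(-8 + m\right) \left(23 + m\right)$ ($X{\left(m \right)} = 2 \left(m + 23\right) \left(m - 8\right) = 2 \left(23 + m\right) \left(-8 + m\right) = 2 \left(-8 + m\right) \left(23 + m\right)$)
$\left(S + X{\left(W{\left(-7,-1 \right)} \right)}\right) + q{\left(-99 \right)} = \left(44611 + \left(-368 + 2 \left(-7\right)^{2} + 30 \left(-7\right)\right)\right) - \frac{538}{-99} = \left(44611 - 480\right) - - \frac{538}{99} = \left(44611 - 480\right) + \frac{538}{99} = 44131 + \frac{538}{99} = \frac{4369507}{99}$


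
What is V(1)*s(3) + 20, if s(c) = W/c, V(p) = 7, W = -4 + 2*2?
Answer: 20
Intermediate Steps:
W = 0 (W = -4 + 4 = 0)
s(c) = 0 (s(c) = 0/c = 0)
V(1)*s(3) + 20 = 7*0 + 20 = 0 + 20 = 20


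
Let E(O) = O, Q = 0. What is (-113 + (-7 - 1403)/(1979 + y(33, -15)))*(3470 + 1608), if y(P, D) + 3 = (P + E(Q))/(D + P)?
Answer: -6852410618/11867 ≈ -5.7743e+5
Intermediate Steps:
y(P, D) = -3 + P/(D + P) (y(P, D) = -3 + (P + 0)/(D + P) = -3 + P/(D + P))
(-113 + (-7 - 1403)/(1979 + y(33, -15)))*(3470 + 1608) = (-113 + (-7 - 1403)/(1979 + (-3*(-15) - 2*33)/(-15 + 33)))*(3470 + 1608) = (-113 - 1410/(1979 + (45 - 66)/18))*5078 = (-113 - 1410/(1979 + (1/18)*(-21)))*5078 = (-113 - 1410/(1979 - 7/6))*5078 = (-113 - 1410/11867/6)*5078 = (-113 - 1410*6/11867)*5078 = (-113 - 8460/11867)*5078 = -1349431/11867*5078 = -6852410618/11867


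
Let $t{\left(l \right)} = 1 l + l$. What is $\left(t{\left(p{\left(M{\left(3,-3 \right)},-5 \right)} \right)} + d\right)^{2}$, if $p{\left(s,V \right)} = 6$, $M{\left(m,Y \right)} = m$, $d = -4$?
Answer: $64$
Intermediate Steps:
$t{\left(l \right)} = 2 l$ ($t{\left(l \right)} = l + l = 2 l$)
$\left(t{\left(p{\left(M{\left(3,-3 \right)},-5 \right)} \right)} + d\right)^{2} = \left(2 \cdot 6 - 4\right)^{2} = \left(12 - 4\right)^{2} = 8^{2} = 64$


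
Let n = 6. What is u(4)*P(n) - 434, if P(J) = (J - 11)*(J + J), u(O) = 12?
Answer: -1154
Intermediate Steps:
P(J) = 2*J*(-11 + J) (P(J) = (-11 + J)*(2*J) = 2*J*(-11 + J))
u(4)*P(n) - 434 = 12*(2*6*(-11 + 6)) - 434 = 12*(2*6*(-5)) - 434 = 12*(-60) - 434 = -720 - 434 = -1154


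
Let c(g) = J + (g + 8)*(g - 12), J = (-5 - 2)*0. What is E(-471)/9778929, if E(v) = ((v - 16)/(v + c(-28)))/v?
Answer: 487/1515333058911 ≈ 3.2138e-10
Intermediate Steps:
J = 0 (J = -7*0 = 0)
c(g) = (-12 + g)*(8 + g) (c(g) = 0 + (g + 8)*(g - 12) = 0 + (8 + g)*(-12 + g) = 0 + (-12 + g)*(8 + g) = (-12 + g)*(8 + g))
E(v) = (-16 + v)/(v*(800 + v)) (E(v) = ((v - 16)/(v + (-96 + (-28)² - 4*(-28))))/v = ((-16 + v)/(v + (-96 + 784 + 112)))/v = ((-16 + v)/(v + 800))/v = ((-16 + v)/(800 + v))/v = (-16 + v)/(v*(800 + v)))
E(-471)/9778929 = ((-16 - 471)/((-471)*(800 - 471)))/9778929 = -1/471*(-487)/329*(1/9778929) = -1/471*1/329*(-487)*(1/9778929) = (487/154959)*(1/9778929) = 487/1515333058911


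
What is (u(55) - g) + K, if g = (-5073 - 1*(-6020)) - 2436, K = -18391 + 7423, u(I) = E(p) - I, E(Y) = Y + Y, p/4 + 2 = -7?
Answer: -9606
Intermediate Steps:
p = -36 (p = -8 + 4*(-7) = -8 - 28 = -36)
E(Y) = 2*Y
u(I) = -72 - I (u(I) = 2*(-36) - I = -72 - I)
K = -10968
g = -1489 (g = (-5073 + 6020) - 2436 = 947 - 2436 = -1489)
(u(55) - g) + K = ((-72 - 1*55) - 1*(-1489)) - 10968 = ((-72 - 55) + 1489) - 10968 = (-127 + 1489) - 10968 = 1362 - 10968 = -9606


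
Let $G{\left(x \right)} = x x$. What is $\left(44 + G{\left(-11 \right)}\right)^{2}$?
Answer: $27225$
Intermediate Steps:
$G{\left(x \right)} = x^{2}$
$\left(44 + G{\left(-11 \right)}\right)^{2} = \left(44 + \left(-11\right)^{2}\right)^{2} = \left(44 + 121\right)^{2} = 165^{2} = 27225$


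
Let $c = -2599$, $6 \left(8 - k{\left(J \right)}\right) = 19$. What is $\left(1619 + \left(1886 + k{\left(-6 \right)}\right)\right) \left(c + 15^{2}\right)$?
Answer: $- \frac{24997033}{3} \approx -8.3323 \cdot 10^{6}$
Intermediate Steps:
$k{\left(J \right)} = \frac{29}{6}$ ($k{\left(J \right)} = 8 - \frac{19}{6} = \frac{29}{6}$)
$\left(1619 + \left(1886 + k{\left(-6 \right)}\right)\right) \left(c + 15^{2}\right) = \left(1619 + \left(1886 + \frac{29}{6}\right)\right) \left(-2599 + 15^{2}\right) = \left(1619 + \frac{11345}{6}\right) \left(-2599 + 225\right) = \frac{21059}{6} \left(-2374\right) = - \frac{24997033}{3}$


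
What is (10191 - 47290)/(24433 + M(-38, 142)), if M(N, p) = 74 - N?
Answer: -37099/24545 ≈ -1.5115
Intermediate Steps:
(10191 - 47290)/(24433 + M(-38, 142)) = (10191 - 47290)/(24433 + (74 - 1*(-38))) = -37099/(24433 + (74 + 38)) = -37099/(24433 + 112) = -37099/24545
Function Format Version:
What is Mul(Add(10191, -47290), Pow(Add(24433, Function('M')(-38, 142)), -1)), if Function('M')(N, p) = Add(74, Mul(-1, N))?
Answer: Rational(-37099, 24545) ≈ -1.5115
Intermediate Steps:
Mul(Add(10191, -47290), Pow(Add(24433, Function('M')(-38, 142)), -1)) = Mul(Add(10191, -47290), Pow(Add(24433, Add(74, Mul(-1, -38))), -1)) = Mul(-37099, Pow(Add(24433, Add(74, 38)), -1)) = Mul(-37099, Pow(Add(24433, 112), -1)) = Mul(-37099, Pow(24545, -1)) = Mul(-37099, Rational(1, 24545)) = Rational(-37099, 24545)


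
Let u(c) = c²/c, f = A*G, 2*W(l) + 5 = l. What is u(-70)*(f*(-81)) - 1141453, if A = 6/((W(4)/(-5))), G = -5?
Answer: -2842453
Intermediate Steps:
W(l) = -5/2 + l/2
A = 60 (A = 6/(((-5/2 + (½)*4)/(-5))) = 6/(((-5/2 + 2)*(-⅕))) = 6/((-½*(-⅕))) = 6/(⅒) = 6*10 = 60)
f = -300 (f = 60*(-5) = -300)
u(c) = c
u(-70)*(f*(-81)) - 1141453 = -(-21000)*(-81) - 1141453 = -70*24300 - 1141453 = -1701000 - 1141453 = -2842453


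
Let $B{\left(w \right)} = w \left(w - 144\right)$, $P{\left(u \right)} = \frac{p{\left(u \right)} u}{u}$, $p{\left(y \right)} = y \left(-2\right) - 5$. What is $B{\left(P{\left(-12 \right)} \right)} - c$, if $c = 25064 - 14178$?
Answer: $-13261$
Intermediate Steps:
$c = 10886$
$p{\left(y \right)} = -5 - 2 y$ ($p{\left(y \right)} = - 2 y - 5 = -5 - 2 y$)
$P{\left(u \right)} = -5 - 2 u$ ($P{\left(u \right)} = \frac{\left(-5 - 2 u\right) u}{u} = \frac{u \left(-5 - 2 u\right)}{u} = -5 - 2 u$)
$B{\left(w \right)} = w \left(-144 + w\right)$
$B{\left(P{\left(-12 \right)} \right)} - c = \left(-5 - -24\right) \left(-144 - -19\right) - 10886 = \left(-5 + 24\right) \left(-144 + \left(-5 + 24\right)\right) - 10886 = 19 \left(-144 + 19\right) - 10886 = 19 \left(-125\right) - 10886 = -2375 - 10886 = -13261$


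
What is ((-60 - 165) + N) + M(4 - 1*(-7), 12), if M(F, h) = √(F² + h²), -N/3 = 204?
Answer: -837 + √265 ≈ -820.72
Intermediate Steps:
N = -612 (N = -3*204 = -612)
((-60 - 165) + N) + M(4 - 1*(-7), 12) = ((-60 - 165) - 612) + √((4 - 1*(-7))² + 12²) = (-225 - 612) + √((4 + 7)² + 144) = -837 + √(11² + 144) = -837 + √(121 + 144) = -837 + √265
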